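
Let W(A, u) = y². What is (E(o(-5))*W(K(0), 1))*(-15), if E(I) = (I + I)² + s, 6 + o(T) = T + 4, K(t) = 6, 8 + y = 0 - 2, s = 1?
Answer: -295500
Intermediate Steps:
y = -10 (y = -8 + (0 - 2) = -8 - 2 = -10)
o(T) = -2 + T (o(T) = -6 + (T + 4) = -6 + (4 + T) = -2 + T)
W(A, u) = 100 (W(A, u) = (-10)² = 100)
E(I) = 1 + 4*I² (E(I) = (I + I)² + 1 = (2*I)² + 1 = 4*I² + 1 = 1 + 4*I²)
(E(o(-5))*W(K(0), 1))*(-15) = ((1 + 4*(-2 - 5)²)*100)*(-15) = ((1 + 4*(-7)²)*100)*(-15) = ((1 + 4*49)*100)*(-15) = ((1 + 196)*100)*(-15) = (197*100)*(-15) = 19700*(-15) = -295500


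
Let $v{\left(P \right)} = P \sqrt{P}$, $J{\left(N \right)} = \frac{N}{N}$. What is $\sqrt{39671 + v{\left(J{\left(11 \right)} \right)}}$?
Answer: $6 \sqrt{1102} \approx 199.18$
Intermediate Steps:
$J{\left(N \right)} = 1$
$v{\left(P \right)} = P^{\frac{3}{2}}$
$\sqrt{39671 + v{\left(J{\left(11 \right)} \right)}} = \sqrt{39671 + 1^{\frac{3}{2}}} = \sqrt{39671 + 1} = \sqrt{39672} = 6 \sqrt{1102}$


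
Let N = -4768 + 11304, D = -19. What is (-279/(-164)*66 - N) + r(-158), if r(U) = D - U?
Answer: -515347/82 ≈ -6284.7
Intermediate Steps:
N = 6536
r(U) = -19 - U
(-279/(-164)*66 - N) + r(-158) = (-279/(-164)*66 - 1*6536) + (-19 - 1*(-158)) = (-279*(-1/164)*66 - 6536) + (-19 + 158) = ((279/164)*66 - 6536) + 139 = (9207/82 - 6536) + 139 = -526745/82 + 139 = -515347/82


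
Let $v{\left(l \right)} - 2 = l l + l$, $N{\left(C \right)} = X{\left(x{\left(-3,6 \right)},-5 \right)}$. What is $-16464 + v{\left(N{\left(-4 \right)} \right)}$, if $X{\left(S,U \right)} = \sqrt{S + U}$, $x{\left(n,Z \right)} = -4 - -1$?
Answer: $-16470 + 2 i \sqrt{2} \approx -16470.0 + 2.8284 i$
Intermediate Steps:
$x{\left(n,Z \right)} = -3$ ($x{\left(n,Z \right)} = -4 + 1 = -3$)
$N{\left(C \right)} = 2 i \sqrt{2}$ ($N{\left(C \right)} = \sqrt{-3 - 5} = \sqrt{-8} = 2 i \sqrt{2}$)
$v{\left(l \right)} = 2 + l + l^{2}$ ($v{\left(l \right)} = 2 + \left(l l + l\right) = 2 + \left(l^{2} + l\right) = 2 + \left(l + l^{2}\right) = 2 + l + l^{2}$)
$-16464 + v{\left(N{\left(-4 \right)} \right)} = -16464 + \left(2 + 2 i \sqrt{2} + \left(2 i \sqrt{2}\right)^{2}\right) = -16464 + \left(2 + 2 i \sqrt{2} - 8\right) = -16464 - \left(6 - 2 i \sqrt{2}\right) = -16470 + 2 i \sqrt{2}$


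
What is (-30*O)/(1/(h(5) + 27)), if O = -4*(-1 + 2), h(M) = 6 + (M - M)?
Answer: 3960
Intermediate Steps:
h(M) = 6 (h(M) = 6 + 0 = 6)
O = -4 (O = -4*1 = -4)
(-30*O)/(1/(h(5) + 27)) = (-30*(-4))/(1/(6 + 27)) = 120/(1/33) = 120*33 = 3960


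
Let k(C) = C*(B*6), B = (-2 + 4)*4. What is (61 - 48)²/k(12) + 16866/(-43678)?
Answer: -1166617/12579264 ≈ -0.092741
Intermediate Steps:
B = 8 (B = 2*4 = 8)
k(C) = 48*C (k(C) = C*(8*6) = C*48 = 48*C)
(61 - 48)²/k(12) + 16866/(-43678) = (61 - 48)²/((48*12)) + 16866/(-43678) = 13²/576 + 16866*(-1/43678) = 169*(1/576) - 8433/21839 = 169/576 - 8433/21839 = -1166617/12579264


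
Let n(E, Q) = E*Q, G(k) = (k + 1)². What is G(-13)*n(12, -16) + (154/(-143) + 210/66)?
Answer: -3953363/143 ≈ -27646.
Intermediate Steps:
G(k) = (1 + k)²
G(-13)*n(12, -16) + (154/(-143) + 210/66) = (1 - 13)²*(12*(-16)) + (154/(-143) + 210/66) = (-12)²*(-192) + (154*(-1/143) + 210*(1/66)) = 144*(-192) + (-14/13 + 35/11) = -27648 + 301/143 = -3953363/143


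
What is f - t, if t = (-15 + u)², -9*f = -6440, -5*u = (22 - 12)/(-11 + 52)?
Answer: 7399439/15129 ≈ 489.09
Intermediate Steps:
u = -2/41 (u = -(22 - 12)/(5*(-11 + 52)) = -2/41 ≈ -0.048781)
f = 6440/9 (f = -⅑*(-6440) = 6440/9 ≈ 715.56)
t = 380689/1681 (t = (-15 - 2/41)² = (-617/41)² = 380689/1681 ≈ 226.47)
f - t = 6440/9 - 1*380689/1681 = 6440/9 - 380689/1681 = 7399439/15129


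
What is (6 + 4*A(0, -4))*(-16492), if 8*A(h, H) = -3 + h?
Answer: -74214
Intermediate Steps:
A(h, H) = -3/8 + h/8 (A(h, H) = (-3 + h)/8 = -3/8 + h/8)
(6 + 4*A(0, -4))*(-16492) = (6 + 4*(-3/8 + (⅛)*0))*(-16492) = (6 + 4*(-3/8 + 0))*(-16492) = (6 + 4*(-3/8))*(-16492) = (6 - 3/2)*(-16492) = (9/2)*(-16492) = -74214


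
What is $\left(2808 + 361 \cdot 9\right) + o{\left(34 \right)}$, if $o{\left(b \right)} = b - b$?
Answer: $6057$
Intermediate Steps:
$o{\left(b \right)} = 0$
$\left(2808 + 361 \cdot 9\right) + o{\left(34 \right)} = \left(2808 + 361 \cdot 9\right) + 0 = \left(2808 + 3249\right) + 0 = 6057 + 0 = 6057$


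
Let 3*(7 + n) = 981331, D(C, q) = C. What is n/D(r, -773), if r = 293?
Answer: 981310/879 ≈ 1116.4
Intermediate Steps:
n = 981310/3 (n = -7 + (⅓)*981331 = -7 + 981331/3 = 981310/3 ≈ 3.2710e+5)
n/D(r, -773) = (981310/3)/293 = (981310/3)*(1/293) = 981310/879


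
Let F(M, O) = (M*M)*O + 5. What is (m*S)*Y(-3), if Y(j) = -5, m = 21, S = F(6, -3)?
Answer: 10815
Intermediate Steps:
F(M, O) = 5 + O*M² (F(M, O) = M²*O + 5 = O*M² + 5 = 5 + O*M²)
S = -103 (S = 5 - 3*6² = 5 - 3*36 = 5 - 108 = -103)
(m*S)*Y(-3) = (21*(-103))*(-5) = -2163*(-5) = 10815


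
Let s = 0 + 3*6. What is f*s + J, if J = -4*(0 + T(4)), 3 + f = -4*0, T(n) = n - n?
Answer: -54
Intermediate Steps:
T(n) = 0
f = -3 (f = -3 - 4*0 = -3 + 0 = -3)
s = 18 (s = 0 + 18 = 18)
J = 0 (J = -4*(0 + 0) = -4*0 = 0)
f*s + J = -3*18 + 0 = -54 + 0 = -54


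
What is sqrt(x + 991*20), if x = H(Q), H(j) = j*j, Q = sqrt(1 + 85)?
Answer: sqrt(19906) ≈ 141.09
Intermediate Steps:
Q = sqrt(86) ≈ 9.2736
H(j) = j**2
x = 86 (x = (sqrt(86))**2 = 86)
sqrt(x + 991*20) = sqrt(86 + 991*20) = sqrt(86 + 19820) = sqrt(19906)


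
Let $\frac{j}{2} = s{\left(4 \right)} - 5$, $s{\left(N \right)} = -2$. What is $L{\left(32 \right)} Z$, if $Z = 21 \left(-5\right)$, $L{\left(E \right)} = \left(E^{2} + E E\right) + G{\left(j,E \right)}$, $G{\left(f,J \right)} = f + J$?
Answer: $-216930$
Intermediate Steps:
$j = -14$ ($j = 2 \left(-2 - 5\right) = 2 \left(-7\right) = -14$)
$G{\left(f,J \right)} = J + f$
$L{\left(E \right)} = -14 + E + 2 E^{2}$ ($L{\left(E \right)} = \left(E^{2} + E E\right) + \left(E - 14\right) = \left(E^{2} + E^{2}\right) + \left(-14 + E\right) = 2 E^{2} + \left(-14 + E\right) = -14 + E + 2 E^{2}$)
$Z = -105$
$L{\left(32 \right)} Z = \left(-14 + 32 + 2 \cdot 32^{2}\right) \left(-105\right) = \left(-14 + 32 + 2 \cdot 1024\right) \left(-105\right) = \left(-14 + 32 + 2048\right) \left(-105\right) = 2066 \left(-105\right) = -216930$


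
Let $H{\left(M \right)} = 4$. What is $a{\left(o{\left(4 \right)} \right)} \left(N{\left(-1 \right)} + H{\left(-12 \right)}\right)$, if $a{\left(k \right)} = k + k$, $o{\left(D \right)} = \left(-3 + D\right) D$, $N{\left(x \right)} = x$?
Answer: $24$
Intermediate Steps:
$o{\left(D \right)} = D \left(-3 + D\right)$
$a{\left(k \right)} = 2 k$
$a{\left(o{\left(4 \right)} \right)} \left(N{\left(-1 \right)} + H{\left(-12 \right)}\right) = 2 \cdot 4 \left(-3 + 4\right) \left(-1 + 4\right) = 2 \cdot 4 \cdot 1 \cdot 3 = 2 \cdot 4 \cdot 3 = 8 \cdot 3 = 24$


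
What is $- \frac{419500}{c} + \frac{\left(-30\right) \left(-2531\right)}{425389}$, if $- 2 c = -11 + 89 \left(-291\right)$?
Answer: $- \frac{35493402470}{1102182899} \approx -32.203$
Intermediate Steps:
$c = 12955$ ($c = - \frac{-11 + 89 \left(-291\right)}{2} = - \frac{-11 - 25899}{2} = \left(- \frac{1}{2}\right) \left(-25910\right) = 12955$)
$- \frac{419500}{c} + \frac{\left(-30\right) \left(-2531\right)}{425389} = - \frac{419500}{12955} + \frac{\left(-30\right) \left(-2531\right)}{425389} = \left(-419500\right) \frac{1}{12955} + 75930 \cdot \frac{1}{425389} = - \frac{83900}{2591} + \frac{75930}{425389} = - \frac{35493402470}{1102182899}$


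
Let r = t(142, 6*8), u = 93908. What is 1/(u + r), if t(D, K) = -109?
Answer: 1/93799 ≈ 1.0661e-5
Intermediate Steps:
r = -109
1/(u + r) = 1/(93908 - 109) = 1/93799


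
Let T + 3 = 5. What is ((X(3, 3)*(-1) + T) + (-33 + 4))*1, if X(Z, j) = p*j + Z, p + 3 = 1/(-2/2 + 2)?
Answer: -24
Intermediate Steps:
T = 2 (T = -3 + 5 = 2)
p = -2 (p = -3 + 1/(-2/2 + 2) = -3 + 1/(-2*½ + 2) = -3 + 1/(-1 + 2) = -3 + 1/1 = -3 + 1 = -2)
X(Z, j) = Z - 2*j (X(Z, j) = -2*j + Z = Z - 2*j)
((X(3, 3)*(-1) + T) + (-33 + 4))*1 = (((3 - 2*3)*(-1) + 2) + (-33 + 4))*1 = (((3 - 6)*(-1) + 2) - 29)*1 = ((-3*(-1) + 2) - 29)*1 = ((3 + 2) - 29)*1 = (5 - 29)*1 = -24*1 = -24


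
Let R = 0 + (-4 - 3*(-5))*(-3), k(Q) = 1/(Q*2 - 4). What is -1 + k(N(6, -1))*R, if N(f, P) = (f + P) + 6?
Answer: -17/6 ≈ -2.8333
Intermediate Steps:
N(f, P) = 6 + P + f (N(f, P) = (P + f) + 6 = 6 + P + f)
k(Q) = 1/(-4 + 2*Q) (k(Q) = 1/(2*Q - 4) = 1/(-4 + 2*Q))
R = -33 (R = 0 + (-4 + 15)*(-3) = 0 + 11*(-3) = 0 - 33 = -33)
-1 + k(N(6, -1))*R = -1 + (1/(2*(-2 + (6 - 1 + 6))))*(-33) = -1 + (1/(2*(-2 + 11)))*(-33) = -1 + ((1/2)/9)*(-33) = -1 + ((1/2)*(1/9))*(-33) = -1 + (1/18)*(-33) = -1 - 11/6 = -17/6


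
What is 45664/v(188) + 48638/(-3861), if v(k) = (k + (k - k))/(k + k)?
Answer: 352568770/3861 ≈ 91315.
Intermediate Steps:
v(k) = ½ (v(k) = (k + 0)/((2*k)) = k*(1/(2*k)) = ½)
45664/v(188) + 48638/(-3861) = 45664/(½) + 48638/(-3861) = 45664*2 + 48638*(-1/3861) = 91328 - 48638/3861 = 352568770/3861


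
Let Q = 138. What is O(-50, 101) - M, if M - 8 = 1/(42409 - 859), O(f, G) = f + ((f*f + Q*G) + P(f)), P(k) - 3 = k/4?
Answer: 340097137/20775 ≈ 16371.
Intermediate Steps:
P(k) = 3 + k/4
O(f, G) = 3 + f² + 138*G + 5*f/4 (O(f, G) = f + ((f*f + 138*G) + (3 + f/4)) = f + ((f² + 138*G) + (3 + f/4)) = f + (3 + f² + 138*G + f/4) = 3 + f² + 138*G + 5*f/4)
M = 332401/41550 (M = 8 + 1/(42409 - 859) = 8 + 1/41550 = 332401/41550 ≈ 8.0000)
O(-50, 101) - M = (3 + (-50)² + 138*101 + (5/4)*(-50)) - 1*332401/41550 = (3 + 2500 + 13938 - 125/2) - 332401/41550 = 32757/2 - 332401/41550 = 340097137/20775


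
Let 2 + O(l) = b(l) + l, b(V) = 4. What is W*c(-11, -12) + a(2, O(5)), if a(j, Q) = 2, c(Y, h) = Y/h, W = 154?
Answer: 859/6 ≈ 143.17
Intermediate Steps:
O(l) = 2 + l (O(l) = -2 + (4 + l) = 2 + l)
W*c(-11, -12) + a(2, O(5)) = 154*(-11/(-12)) + 2 = 154*(-11*(-1/12)) + 2 = 154*(11/12) + 2 = 847/6 + 2 = 859/6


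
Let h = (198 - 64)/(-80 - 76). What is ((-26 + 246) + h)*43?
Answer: 734999/78 ≈ 9423.1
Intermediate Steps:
h = -67/78 (h = 134/(-156) = 134*(-1/156) = -67/78 ≈ -0.85897)
((-26 + 246) + h)*43 = ((-26 + 246) - 67/78)*43 = (220 - 67/78)*43 = (17093/78)*43 = 734999/78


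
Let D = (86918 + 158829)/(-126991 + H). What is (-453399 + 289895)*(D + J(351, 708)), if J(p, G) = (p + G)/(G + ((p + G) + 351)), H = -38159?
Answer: 13339637344/82575 ≈ 1.6155e+5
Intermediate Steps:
J(p, G) = (G + p)/(351 + p + 2*G) (J(p, G) = (G + p)/(G + ((G + p) + 351)) = (G + p)/(G + (351 + G + p)) = (G + p)/(351 + p + 2*G))
D = -245747/165150 (D = (86918 + 158829)/(-126991 - 38159) = 245747/(-165150) = 245747*(-1/165150) = -245747/165150 ≈ -1.4880)
(-453399 + 289895)*(D + J(351, 708)) = (-453399 + 289895)*(-245747/165150 + (708 + 351)/(351 + 351 + 2*708)) = -163504*(-245747/165150 + 1059/(351 + 351 + 1416)) = -163504*(-245747/165150 + 1059/2118) = -163504*(-245747/165150 + (1/2118)*1059) = -163504*(-245747/165150 + 1/2) = -163504*(-81586/82575) = 13339637344/82575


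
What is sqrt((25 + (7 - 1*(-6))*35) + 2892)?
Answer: 2*sqrt(843) ≈ 58.069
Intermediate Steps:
sqrt((25 + (7 - 1*(-6))*35) + 2892) = sqrt((25 + (7 + 6)*35) + 2892) = sqrt((25 + 13*35) + 2892) = sqrt((25 + 455) + 2892) = sqrt(480 + 2892) = sqrt(3372) = 2*sqrt(843)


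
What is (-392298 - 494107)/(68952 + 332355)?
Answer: -886405/401307 ≈ -2.2088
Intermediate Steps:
(-392298 - 494107)/(68952 + 332355) = -886405/401307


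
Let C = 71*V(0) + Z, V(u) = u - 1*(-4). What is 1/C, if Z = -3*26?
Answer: 1/206 ≈ 0.0048544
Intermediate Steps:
V(u) = 4 + u (V(u) = u + 4 = 4 + u)
Z = -78
C = 206 (C = 71*(4 + 0) - 78 = 71*4 - 78 = 284 - 78 = 206)
1/C = 1/206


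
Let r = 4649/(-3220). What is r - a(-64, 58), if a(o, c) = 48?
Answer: -159209/3220 ≈ -49.444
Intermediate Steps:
r = -4649/3220 (r = 4649*(-1/3220) = -4649/3220 ≈ -1.4438)
r - a(-64, 58) = -4649/3220 - 1*48 = -4649/3220 - 48 = -159209/3220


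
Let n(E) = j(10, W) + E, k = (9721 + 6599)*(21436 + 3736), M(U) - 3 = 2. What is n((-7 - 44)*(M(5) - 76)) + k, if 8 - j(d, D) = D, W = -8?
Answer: 410810677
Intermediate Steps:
M(U) = 5 (M(U) = 3 + 2 = 5)
j(d, D) = 8 - D
k = 410807040 (k = 16320*25172 = 410807040)
n(E) = 16 + E (n(E) = (8 - 1*(-8)) + E = (8 + 8) + E = 16 + E)
n((-7 - 44)*(M(5) - 76)) + k = (16 + (-7 - 44)*(5 - 76)) + 410807040 = (16 - 51*(-71)) + 410807040 = (16 + 3621) + 410807040 = 3637 + 410807040 = 410810677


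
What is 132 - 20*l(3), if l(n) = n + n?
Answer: 12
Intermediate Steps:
l(n) = 2*n
132 - 20*l(3) = 132 - 40*3 = 132 - 20*6 = 132 - 120 = 12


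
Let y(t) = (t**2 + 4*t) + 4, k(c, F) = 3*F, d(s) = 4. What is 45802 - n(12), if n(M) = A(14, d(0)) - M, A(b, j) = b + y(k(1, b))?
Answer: 43864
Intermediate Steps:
y(t) = 4 + t**2 + 4*t
A(b, j) = 4 + 9*b**2 + 13*b (A(b, j) = b + (4 + (3*b)**2 + 4*(3*b)) = b + (4 + 9*b**2 + 12*b) = 4 + 9*b**2 + 13*b)
n(M) = 1950 - M (n(M) = (4 + 9*14**2 + 13*14) - M = (4 + 9*196 + 182) - M = (4 + 1764 + 182) - M = 1950 - M)
45802 - n(12) = 45802 - (1950 - 1*12) = 45802 - (1950 - 12) = 45802 - 1*1938 = 45802 - 1938 = 43864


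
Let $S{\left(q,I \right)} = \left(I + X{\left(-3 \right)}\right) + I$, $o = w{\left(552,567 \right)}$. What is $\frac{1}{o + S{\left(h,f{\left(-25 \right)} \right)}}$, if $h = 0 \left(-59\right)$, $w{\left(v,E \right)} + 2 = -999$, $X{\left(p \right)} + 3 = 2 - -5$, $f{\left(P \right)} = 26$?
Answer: $- \frac{1}{945} \approx -0.0010582$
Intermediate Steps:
$X{\left(p \right)} = 4$ ($X{\left(p \right)} = -3 + \left(2 - -5\right) = -3 + \left(2 + 5\right) = -3 + 7 = 4$)
$w{\left(v,E \right)} = -1001$ ($w{\left(v,E \right)} = -2 - 999 = -1001$)
$o = -1001$
$h = 0$
$S{\left(q,I \right)} = 4 + 2 I$ ($S{\left(q,I \right)} = \left(I + 4\right) + I = \left(4 + I\right) + I = 4 + 2 I$)
$\frac{1}{o + S{\left(h,f{\left(-25 \right)} \right)}} = \frac{1}{-1001 + \left(4 + 2 \cdot 26\right)} = \frac{1}{-1001 + \left(4 + 52\right)} = \frac{1}{-1001 + 56} = \frac{1}{-945} = - \frac{1}{945}$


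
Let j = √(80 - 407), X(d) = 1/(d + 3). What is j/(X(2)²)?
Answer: 25*I*√327 ≈ 452.08*I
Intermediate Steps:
X(d) = 1/(3 + d)
j = I*√327 (j = √(-327) = I*√327 ≈ 18.083*I)
j/(X(2)²) = (I*√327)/((1/(3 + 2))²) = (I*√327)/((1/5)²) = (I*√327)/((⅕)²) = (I*√327)/(1/25) = (I*√327)*25 = 25*I*√327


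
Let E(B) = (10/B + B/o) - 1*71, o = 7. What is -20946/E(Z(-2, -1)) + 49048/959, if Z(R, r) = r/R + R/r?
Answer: 108994260/298249 ≈ 365.45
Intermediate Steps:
Z(R, r) = R/r + r/R
E(B) = -71 + 10/B + B/7 (E(B) = (10/B + B/7) - 1*71 = (10/B + B*(1/7)) - 71 = (10/B + B/7) - 71 = -71 + 10/B + B/7)
-20946/E(Z(-2, -1)) + 49048/959 = -20946/(-71 + 10/(-2/(-1) - 1/(-2)) + (-2/(-1) - 1/(-2))/7) + 49048/959 = -20946/(-71 + 10/(-2*(-1) - 1*(-1/2)) + (-2*(-1) - 1*(-1/2))/7) + 49048*(1/959) = -20946/(-71 + 10/(2 + 1/2) + (2 + 1/2)/7) + 49048/959 = -20946/(-71 + 10/(5/2) + (1/7)*(5/2)) + 49048/959 = -20946/(-71 + 10*(2/5) + 5/14) + 49048/959 = -20946/(-71 + 4 + 5/14) + 49048/959 = -20946/(-933/14) + 49048/959 = -20946*(-14/933) + 49048/959 = 97748/311 + 49048/959 = 108994260/298249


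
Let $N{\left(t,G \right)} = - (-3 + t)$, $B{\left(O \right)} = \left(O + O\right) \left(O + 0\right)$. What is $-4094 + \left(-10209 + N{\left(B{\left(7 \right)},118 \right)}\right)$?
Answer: $-14398$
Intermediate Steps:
$B{\left(O \right)} = 2 O^{2}$ ($B{\left(O \right)} = 2 O O = 2 O^{2}$)
$N{\left(t,G \right)} = 3 - t$
$-4094 + \left(-10209 + N{\left(B{\left(7 \right)},118 \right)}\right) = -4094 - \left(10206 + 98\right) = -4094 + \left(-10209 + \left(3 - 98\right)\right) = -4094 - 10304 = -14398$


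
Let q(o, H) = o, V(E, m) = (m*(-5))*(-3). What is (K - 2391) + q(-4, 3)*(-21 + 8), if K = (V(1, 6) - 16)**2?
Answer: 3137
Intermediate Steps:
V(E, m) = 15*m (V(E, m) = -5*m*(-3) = 15*m)
K = 5476 (K = (15*6 - 16)**2 = (90 - 16)**2 = 74**2 = 5476)
(K - 2391) + q(-4, 3)*(-21 + 8) = (5476 - 2391) - 4*(-21 + 8) = 3085 - 4*(-13) = 3085 + 52 = 3137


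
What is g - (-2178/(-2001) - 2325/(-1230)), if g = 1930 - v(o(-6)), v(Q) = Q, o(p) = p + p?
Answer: 106052831/54694 ≈ 1939.0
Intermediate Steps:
o(p) = 2*p
g = 1942 (g = 1930 - 2*(-6) = 1930 - 1*(-12) = 1930 + 12 = 1942)
g - (-2178/(-2001) - 2325/(-1230)) = 1942 - (-2178/(-2001) - 2325/(-1230)) = 1942 - (-2178*(-1/2001) - 2325*(-1/1230)) = 1942 - (726/667 + 155/82) = 1942 - 1*162917/54694 = 1942 - 162917/54694 = 106052831/54694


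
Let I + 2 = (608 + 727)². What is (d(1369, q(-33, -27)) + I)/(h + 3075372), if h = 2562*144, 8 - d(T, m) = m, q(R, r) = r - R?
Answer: 89/172 ≈ 0.51744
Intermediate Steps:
d(T, m) = 8 - m
h = 368928
I = 1782223 (I = -2 + (608 + 727)² = -2 + 1335² = -2 + 1782225 = 1782223)
(d(1369, q(-33, -27)) + I)/(h + 3075372) = ((8 - (-27 - 1*(-33))) + 1782223)/(368928 + 3075372) = ((8 - (-27 + 33)) + 1782223)/3444300 = ((8 - 1*6) + 1782223)*(1/3444300) = ((8 - 6) + 1782223)*(1/3444300) = (2 + 1782223)*(1/3444300) = 1782225*(1/3444300) = 89/172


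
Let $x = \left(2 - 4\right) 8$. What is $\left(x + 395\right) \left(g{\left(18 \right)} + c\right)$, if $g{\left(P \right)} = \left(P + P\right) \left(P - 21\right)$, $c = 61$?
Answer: $-17813$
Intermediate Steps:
$x = -16$ ($x = \left(-2\right) 8 = -16$)
$g{\left(P \right)} = 2 P \left(-21 + P\right)$
$\left(x + 395\right) \left(g{\left(18 \right)} + c\right) = \left(-16 + 395\right) \left(2 \cdot 18 \left(-21 + 18\right) + 61\right) = 379 \left(2 \cdot 18 \left(-3\right) + 61\right) = 379 \left(-108 + 61\right) = 379 \left(-47\right) = -17813$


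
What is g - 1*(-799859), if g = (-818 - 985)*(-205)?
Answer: 1169474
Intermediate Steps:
g = 369615 (g = -1803*(-205) = 369615)
g - 1*(-799859) = 369615 - 1*(-799859) = 369615 + 799859 = 1169474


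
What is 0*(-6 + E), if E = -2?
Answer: 0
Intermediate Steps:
0*(-6 + E) = 0*(-6 - 2) = 0*(-8) = 0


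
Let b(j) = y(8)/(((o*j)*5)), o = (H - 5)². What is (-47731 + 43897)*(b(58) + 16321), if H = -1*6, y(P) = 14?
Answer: -1097873383968/17545 ≈ -6.2575e+7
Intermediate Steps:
H = -6
o = 121 (o = (-6 - 5)² = (-11)² = 121)
b(j) = 14/(605*j) (b(j) = 14/(((121*j)*5)) = 14/((605*j)) = 14*(1/(605*j)) = 14/(605*j))
(-47731 + 43897)*(b(58) + 16321) = (-47731 + 43897)*((14/605)/58 + 16321) = -3834*((14/605)*(1/58) + 16321) = -3834*(7/17545 + 16321) = -3834*286351952/17545 = -1097873383968/17545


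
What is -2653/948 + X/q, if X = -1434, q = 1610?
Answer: -2815381/763140 ≈ -3.6892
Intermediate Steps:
-2653/948 + X/q = -2653/948 - 1434/1610 = -2653*1/948 - 1434*1/1610 = -2653/948 - 717/805 = -2815381/763140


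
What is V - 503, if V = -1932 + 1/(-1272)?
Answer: -3097321/1272 ≈ -2435.0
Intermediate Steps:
V = -2457505/1272 (V = -1932 - 1/1272 = -2457505/1272 ≈ -1932.0)
V - 503 = -2457505/1272 - 503 = -3097321/1272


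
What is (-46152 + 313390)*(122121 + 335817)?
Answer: 122378435244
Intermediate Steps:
(-46152 + 313390)*(122121 + 335817) = 267238*457938 = 122378435244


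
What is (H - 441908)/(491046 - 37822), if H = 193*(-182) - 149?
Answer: -477183/453224 ≈ -1.0529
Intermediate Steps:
H = -35275 (H = -35126 - 149 = -35275)
(H - 441908)/(491046 - 37822) = (-35275 - 441908)/(491046 - 37822) = -477183/453224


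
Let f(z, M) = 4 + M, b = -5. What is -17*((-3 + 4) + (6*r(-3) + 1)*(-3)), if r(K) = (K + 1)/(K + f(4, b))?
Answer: 187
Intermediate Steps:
r(K) = (1 + K)/(-1 + K) (r(K) = (K + 1)/(K + (4 - 5)) = (1 + K)/(K - 1) = (1 + K)/(-1 + K))
-17*((-3 + 4) + (6*r(-3) + 1)*(-3)) = -17*((-3 + 4) + (6*((1 - 3)/(-1 - 3)) + 1)*(-3)) = -17*(1 + (6*(-2/(-4)) + 1)*(-3)) = -17*(1 + (6*(-1/4*(-2)) + 1)*(-3)) = -17*(1 + (6*(1/2) + 1)*(-3)) = -17*(1 + (3 + 1)*(-3)) = -17*(1 + 4*(-3)) = -17*(1 - 12) = -17*(-11) = 187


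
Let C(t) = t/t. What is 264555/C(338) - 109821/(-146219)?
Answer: 38683077366/146219 ≈ 2.6456e+5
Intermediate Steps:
C(t) = 1
264555/C(338) - 109821/(-146219) = 264555/1 - 109821/(-146219) = 264555*1 - 109821*(-1/146219) = 264555 + 109821/146219 = 38683077366/146219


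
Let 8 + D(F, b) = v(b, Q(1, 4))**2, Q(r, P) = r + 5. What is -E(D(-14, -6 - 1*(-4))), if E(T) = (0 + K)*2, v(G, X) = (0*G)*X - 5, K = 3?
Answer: -6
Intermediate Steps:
Q(r, P) = 5 + r
v(G, X) = -5 (v(G, X) = 0*X - 5 = 0 - 5 = -5)
D(F, b) = 17 (D(F, b) = -8 + (-5)**2 = -8 + 25 = 17)
E(T) = 6 (E(T) = (0 + 3)*2 = 3*2 = 6)
-E(D(-14, -6 - 1*(-4))) = -1*6 = -6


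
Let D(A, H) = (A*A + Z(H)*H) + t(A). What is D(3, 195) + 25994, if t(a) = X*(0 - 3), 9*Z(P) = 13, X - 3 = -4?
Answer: 78863/3 ≈ 26288.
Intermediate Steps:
X = -1 (X = 3 - 4 = -1)
Z(P) = 13/9 (Z(P) = (⅑)*13 = 13/9)
t(a) = 3 (t(a) = -(0 - 3) = -1*(-3) = 3)
D(A, H) = 3 + A² + 13*H/9 (D(A, H) = (A*A + 13*H/9) + 3 = (A² + 13*H/9) + 3 = 3 + A² + 13*H/9)
D(3, 195) + 25994 = (3 + 3² + (13/9)*195) + 25994 = (3 + 9 + 845/3) + 25994 = 881/3 + 25994 = 78863/3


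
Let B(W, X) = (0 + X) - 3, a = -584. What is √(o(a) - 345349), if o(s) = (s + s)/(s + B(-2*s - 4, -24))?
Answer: I*√128925320381/611 ≈ 587.66*I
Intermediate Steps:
B(W, X) = -3 + X (B(W, X) = X - 3 = -3 + X)
o(s) = 2*s/(-27 + s) (o(s) = (s + s)/(s + (-3 - 24)) = (2*s)/(s - 27) = (2*s)/(-27 + s) = 2*s/(-27 + s))
√(o(a) - 345349) = √(2*(-584)/(-27 - 584) - 345349) = √(2*(-584)/(-611) - 345349) = √(2*(-584)*(-1/611) - 345349) = √(1168/611 - 345349) = √(-211007071/611) = I*√128925320381/611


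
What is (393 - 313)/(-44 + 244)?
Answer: 2/5 ≈ 0.40000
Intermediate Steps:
(393 - 313)/(-44 + 244) = 80/200 = 80*(1/200) = 2/5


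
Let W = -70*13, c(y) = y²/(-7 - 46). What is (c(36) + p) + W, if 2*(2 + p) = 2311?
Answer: 23219/106 ≈ 219.05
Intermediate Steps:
p = 2307/2 (p = -2 + (½)*2311 = -2 + 2311/2 = 2307/2 ≈ 1153.5)
c(y) = -y²/53 (c(y) = y²/(-53) = -y²/53)
W = -910
(c(36) + p) + W = (-1/53*36² + 2307/2) - 910 = (-1/53*1296 + 2307/2) - 910 = (-1296/53 + 2307/2) - 910 = 119679/106 - 910 = 23219/106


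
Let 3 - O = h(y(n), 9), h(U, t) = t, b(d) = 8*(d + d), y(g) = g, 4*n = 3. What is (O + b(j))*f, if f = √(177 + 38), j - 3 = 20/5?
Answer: 106*√215 ≈ 1554.3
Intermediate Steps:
n = ¾ (n = (¼)*3 = ¾ ≈ 0.75000)
j = 7 (j = 3 + 20/5 = 3 + 20*(⅕) = 3 + 4 = 7)
b(d) = 16*d (b(d) = 8*(2*d) = 16*d)
O = -6 (O = 3 - 1*9 = 3 - 9 = -6)
f = √215 ≈ 14.663
(O + b(j))*f = (-6 + 16*7)*√215 = (-6 + 112)*√215 = 106*√215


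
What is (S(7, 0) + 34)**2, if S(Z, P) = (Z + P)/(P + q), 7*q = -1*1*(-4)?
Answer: 34225/16 ≈ 2139.1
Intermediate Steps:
q = 4/7 (q = (-1*1*(-4))/7 = (-1*(-4))/7 = (1/7)*4 = 4/7 ≈ 0.57143)
S(Z, P) = (P + Z)/(4/7 + P) (S(Z, P) = (Z + P)/(P + 4/7) = (P + Z)/(4/7 + P))
(S(7, 0) + 34)**2 = (7*(0 + 7)/(4 + 7*0) + 34)**2 = (7*7/(4 + 0) + 34)**2 = (7*7/4 + 34)**2 = (7*(1/4)*7 + 34)**2 = (49/4 + 34)**2 = (185/4)**2 = 34225/16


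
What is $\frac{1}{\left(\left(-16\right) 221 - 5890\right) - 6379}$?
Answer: $- \frac{1}{15805} \approx -6.3271 \cdot 10^{-5}$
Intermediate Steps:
$\frac{1}{\left(\left(-16\right) 221 - 5890\right) - 6379} = \frac{1}{\left(-3536 - 5890\right) - 6379} = \frac{1}{-9426 - 6379} = \frac{1}{-15805} = - \frac{1}{15805}$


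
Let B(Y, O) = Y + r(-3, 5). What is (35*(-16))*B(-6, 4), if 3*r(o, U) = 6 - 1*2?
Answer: 7840/3 ≈ 2613.3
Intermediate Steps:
r(o, U) = 4/3 (r(o, U) = (6 - 1*2)/3 = (6 - 2)/3 = (⅓)*4 = 4/3)
B(Y, O) = 4/3 + Y (B(Y, O) = Y + 4/3 = 4/3 + Y)
(35*(-16))*B(-6, 4) = (35*(-16))*(4/3 - 6) = -560*(-14/3) = 7840/3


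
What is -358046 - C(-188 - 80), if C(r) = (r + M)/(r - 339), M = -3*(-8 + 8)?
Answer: -217334190/607 ≈ -3.5805e+5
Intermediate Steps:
M = 0 (M = -3*0 = 0)
C(r) = r/(-339 + r) (C(r) = (r + 0)/(r - 339) = r/(-339 + r))
-358046 - C(-188 - 80) = -358046 - (-188 - 80)/(-339 + (-188 - 80)) = -358046 - (-268)/(-339 - 268) = -358046 - (-268)/(-607) = -358046 - (-268)*(-1)/607 = -358046 - 1*268/607 = -358046 - 268/607 = -217334190/607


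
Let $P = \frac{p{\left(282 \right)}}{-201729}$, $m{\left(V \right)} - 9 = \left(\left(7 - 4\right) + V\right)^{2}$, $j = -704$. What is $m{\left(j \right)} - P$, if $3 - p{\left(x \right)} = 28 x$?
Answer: $\frac{33043879999}{67243} \approx 4.9141 \cdot 10^{5}$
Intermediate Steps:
$p{\left(x \right)} = 3 - 28 x$
$m{\left(V \right)} = 9 + \left(3 + V\right)^{2}$ ($m{\left(V \right)} = 9 + \left(\left(7 - 4\right) + V\right)^{2} = 9 + \left(3 + V\right)^{2}$)
$P = \frac{2631}{67243}$ ($P = \frac{3 - 7896}{-201729} = \left(3 - 7896\right) \left(- \frac{1}{201729}\right) = \left(-7893\right) \left(- \frac{1}{201729}\right) = \frac{2631}{67243} \approx 0.039127$)
$m{\left(j \right)} - P = \left(9 + \left(3 - 704\right)^{2}\right) - \frac{2631}{67243} = \left(9 + \left(-701\right)^{2}\right) - \frac{2631}{67243} = \left(9 + 491401\right) - \frac{2631}{67243} = 491410 - \frac{2631}{67243} = \frac{33043879999}{67243}$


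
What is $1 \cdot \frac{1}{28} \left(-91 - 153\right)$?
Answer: $- \frac{61}{7} \approx -8.7143$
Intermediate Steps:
$1 \cdot \frac{1}{28} \left(-91 - 153\right) = 1 \cdot \frac{1}{28} \left(-244\right) = \frac{1}{28} \left(-244\right) = - \frac{61}{7}$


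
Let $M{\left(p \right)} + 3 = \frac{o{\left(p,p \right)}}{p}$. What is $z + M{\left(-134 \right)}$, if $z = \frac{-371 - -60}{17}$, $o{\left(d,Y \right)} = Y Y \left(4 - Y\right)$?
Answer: $- \frac{314726}{17} \approx -18513.0$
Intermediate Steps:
$o{\left(d,Y \right)} = Y^{2} \left(4 - Y\right)$
$M{\left(p \right)} = -3 + p \left(4 - p\right)$ ($M{\left(p \right)} = -3 + \frac{p^{2} \left(4 - p\right)}{p} = -3 + p \left(4 - p\right)$)
$z = - \frac{311}{17}$ ($z = \frac{-371 + 60}{17} = \frac{1}{17} \left(-311\right) = - \frac{311}{17} \approx -18.294$)
$z + M{\left(-134 \right)} = - \frac{311}{17} - \left(3 - 134 \left(-4 - 134\right)\right) = - \frac{311}{17} - \left(3 - -18492\right) = - \frac{311}{17} - 18495 = - \frac{314726}{17}$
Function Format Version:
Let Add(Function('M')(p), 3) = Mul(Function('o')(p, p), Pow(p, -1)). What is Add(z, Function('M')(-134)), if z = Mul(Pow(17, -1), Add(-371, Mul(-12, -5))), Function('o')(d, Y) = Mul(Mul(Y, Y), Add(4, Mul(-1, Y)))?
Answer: Rational(-314726, 17) ≈ -18513.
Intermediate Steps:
Function('o')(d, Y) = Mul(Pow(Y, 2), Add(4, Mul(-1, Y)))
Function('M')(p) = Add(-3, Mul(p, Add(4, Mul(-1, p)))) (Function('M')(p) = Add(-3, Mul(Mul(Pow(p, 2), Add(4, Mul(-1, p))), Pow(p, -1))) = Add(-3, Mul(p, Add(4, Mul(-1, p)))))
z = Rational(-311, 17) (z = Mul(Rational(1, 17), Add(-371, 60)) = Mul(Rational(1, 17), -311) = Rational(-311, 17) ≈ -18.294)
Add(z, Function('M')(-134)) = Add(Rational(-311, 17), Add(-3, Mul(-1, -134, Add(-4, -134)))) = Add(Rational(-311, 17), Add(-3, Mul(-1, -134, -138))) = Add(Rational(-311, 17), Add(-3, -18492)) = Add(Rational(-311, 17), -18495) = Rational(-314726, 17)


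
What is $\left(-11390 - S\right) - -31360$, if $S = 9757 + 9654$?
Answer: $559$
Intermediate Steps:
$S = 19411$
$\left(-11390 - S\right) - -31360 = \left(-11390 - 19411\right) - -31360 = \left(-11390 - 19411\right) + 31360 = -30801 + 31360 = 559$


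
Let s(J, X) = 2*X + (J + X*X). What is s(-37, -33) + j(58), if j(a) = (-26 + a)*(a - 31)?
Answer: 1850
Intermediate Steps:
j(a) = (-31 + a)*(-26 + a) (j(a) = (-26 + a)*(-31 + a) = (-31 + a)*(-26 + a))
s(J, X) = J + X² + 2*X (s(J, X) = 2*X + (J + X²) = J + X² + 2*X)
s(-37, -33) + j(58) = (-37 + (-33)² + 2*(-33)) + (806 + 58² - 57*58) = (-37 + 1089 - 66) + (806 + 3364 - 3306) = 986 + 864 = 1850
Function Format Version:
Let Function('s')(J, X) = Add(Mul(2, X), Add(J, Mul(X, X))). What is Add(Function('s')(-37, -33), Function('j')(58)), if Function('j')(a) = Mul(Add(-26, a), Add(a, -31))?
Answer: 1850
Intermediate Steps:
Function('j')(a) = Mul(Add(-31, a), Add(-26, a)) (Function('j')(a) = Mul(Add(-26, a), Add(-31, a)) = Mul(Add(-31, a), Add(-26, a)))
Function('s')(J, X) = Add(J, Pow(X, 2), Mul(2, X)) (Function('s')(J, X) = Add(Mul(2, X), Add(J, Pow(X, 2))) = Add(J, Pow(X, 2), Mul(2, X)))
Add(Function('s')(-37, -33), Function('j')(58)) = Add(Add(-37, Pow(-33, 2), Mul(2, -33)), Add(806, Pow(58, 2), Mul(-57, 58))) = Add(Add(-37, 1089, -66), Add(806, 3364, -3306)) = Add(986, 864) = 1850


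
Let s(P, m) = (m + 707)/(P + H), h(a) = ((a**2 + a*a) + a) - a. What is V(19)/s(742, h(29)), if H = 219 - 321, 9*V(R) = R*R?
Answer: 231040/21501 ≈ 10.746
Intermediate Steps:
V(R) = R**2/9 (V(R) = (R*R)/9 = R**2/9)
h(a) = 2*a**2 (h(a) = ((a**2 + a**2) + a) - a = (2*a**2 + a) - a = (a + 2*a**2) - a = 2*a**2)
H = -102
s(P, m) = (707 + m)/(-102 + P) (s(P, m) = (m + 707)/(P - 102) = (707 + m)/(-102 + P))
V(19)/s(742, h(29)) = ((1/9)*19**2)/(((707 + 2*29**2)/(-102 + 742))) = ((1/9)*361)/(((707 + 2*841)/640)) = 361/(9*(((707 + 1682)/640))) = 361/(9*(((1/640)*2389))) = 361/(9*(2389/640)) = (361/9)*(640/2389) = 231040/21501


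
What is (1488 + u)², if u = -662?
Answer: 682276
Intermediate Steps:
(1488 + u)² = (1488 - 662)² = 826² = 682276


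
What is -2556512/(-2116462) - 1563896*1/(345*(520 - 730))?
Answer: 873786437588/38334417975 ≈ 22.794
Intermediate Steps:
-2556512/(-2116462) - 1563896*1/(345*(520 - 730)) = -2556512*(-1/2116462) - 1563896/(345*(-210)) = 1278256/1058231 - 1563896/(-72450) = 1278256/1058231 - 1563896*(-1/72450) = 1278256/1058231 + 781948/36225 = 873786437588/38334417975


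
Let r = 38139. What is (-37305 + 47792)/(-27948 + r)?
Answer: 10487/10191 ≈ 1.0290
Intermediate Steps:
(-37305 + 47792)/(-27948 + r) = (-37305 + 47792)/(-27948 + 38139) = 10487/10191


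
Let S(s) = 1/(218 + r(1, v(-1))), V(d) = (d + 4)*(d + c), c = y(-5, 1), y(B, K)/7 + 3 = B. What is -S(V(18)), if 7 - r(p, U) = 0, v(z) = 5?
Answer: -1/225 ≈ -0.0044444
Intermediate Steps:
y(B, K) = -21 + 7*B
c = -56 (c = -21 + 7*(-5) = -21 - 35 = -56)
r(p, U) = 7 (r(p, U) = 7 - 1*0 = 7 + 0 = 7)
V(d) = (-56 + d)*(4 + d) (V(d) = (d + 4)*(d - 56) = (4 + d)*(-56 + d) = (-56 + d)*(4 + d))
S(s) = 1/225 (S(s) = 1/(218 + 7) = 1/225)
-S(V(18)) = -1*1/225 = -1/225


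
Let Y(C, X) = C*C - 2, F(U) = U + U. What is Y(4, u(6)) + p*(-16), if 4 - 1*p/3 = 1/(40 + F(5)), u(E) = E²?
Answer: -4426/25 ≈ -177.04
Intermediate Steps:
F(U) = 2*U
Y(C, X) = -2 + C² (Y(C, X) = C² - 2 = -2 + C²)
p = 597/50 (p = 12 - 3/(40 + 2*5) = 12 - 3/(40 + 10) = 12 - 3/50 = 597/50 ≈ 11.940)
Y(4, u(6)) + p*(-16) = (-2 + 4²) + (597/50)*(-16) = (-2 + 16) - 4776/25 = 14 - 4776/25 = -4426/25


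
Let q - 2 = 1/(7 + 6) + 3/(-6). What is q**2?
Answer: 1681/676 ≈ 2.4867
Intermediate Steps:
q = 41/26 (q = 2 + (1/(7 + 6) + 3/(-6)) = 2 + (1/13 + 3*(-1/6)) = 2 + (1*(1/13) - 1/2) = 2 + (1/13 - 1/2) = 2 - 11/26 = 41/26 ≈ 1.5769)
q**2 = (41/26)**2 = 1681/676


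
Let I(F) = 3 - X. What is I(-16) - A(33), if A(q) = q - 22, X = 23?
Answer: -31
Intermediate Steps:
A(q) = -22 + q
I(F) = -20 (I(F) = 3 - 1*23 = 3 - 23 = -20)
I(-16) - A(33) = -20 - (-22 + 33) = -20 - 1*11 = -20 - 11 = -31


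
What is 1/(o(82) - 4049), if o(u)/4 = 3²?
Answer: -1/4013 ≈ -0.00024919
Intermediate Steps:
o(u) = 36 (o(u) = 4*3² = 4*9 = 36)
1/(o(82) - 4049) = 1/(36 - 4049) = 1/(-4013) = -1/4013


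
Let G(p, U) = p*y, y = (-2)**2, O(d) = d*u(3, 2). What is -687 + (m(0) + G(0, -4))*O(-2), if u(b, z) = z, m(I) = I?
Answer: -687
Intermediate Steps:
O(d) = 2*d (O(d) = d*2 = 2*d)
y = 4
G(p, U) = 4*p (G(p, U) = p*4 = 4*p)
-687 + (m(0) + G(0, -4))*O(-2) = -687 + (0 + 4*0)*(2*(-2)) = -687 + (0 + 0)*(-4) = -687 + 0*(-4) = -687 + 0 = -687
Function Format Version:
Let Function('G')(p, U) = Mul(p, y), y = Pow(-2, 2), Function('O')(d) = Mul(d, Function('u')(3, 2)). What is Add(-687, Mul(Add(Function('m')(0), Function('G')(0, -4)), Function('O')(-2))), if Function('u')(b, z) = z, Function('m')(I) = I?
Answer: -687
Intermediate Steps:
Function('O')(d) = Mul(2, d) (Function('O')(d) = Mul(d, 2) = Mul(2, d))
y = 4
Function('G')(p, U) = Mul(4, p) (Function('G')(p, U) = Mul(p, 4) = Mul(4, p))
Add(-687, Mul(Add(Function('m')(0), Function('G')(0, -4)), Function('O')(-2))) = Add(-687, Mul(Add(0, Mul(4, 0)), Mul(2, -2))) = Add(-687, Mul(Add(0, 0), -4)) = Add(-687, Mul(0, -4)) = Add(-687, 0) = -687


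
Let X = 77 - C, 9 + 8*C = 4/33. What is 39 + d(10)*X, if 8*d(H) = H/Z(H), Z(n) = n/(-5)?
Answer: -20737/2112 ≈ -9.8186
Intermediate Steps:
C = -293/264 (C = -9/8 + (4/33)/8 = -9/8 + (4*(1/33))/8 = -9/8 + (⅛)*(4/33) = -9/8 + 1/66 = -293/264 ≈ -1.1098)
Z(n) = -n/5 (Z(n) = n*(-⅕) = -n/5)
d(H) = -5/8 (d(H) = (H/((-H/5)))/8 = (H*(-5/H))/8 = (⅛)*(-5) = -5/8)
X = 20621/264 (X = 77 - 1*(-293/264) = 77 + 293/264 = 20621/264 ≈ 78.110)
39 + d(10)*X = 39 - 5/8*20621/264 = 39 - 103105/2112 = -20737/2112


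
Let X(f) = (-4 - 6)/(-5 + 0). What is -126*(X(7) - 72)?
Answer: 8820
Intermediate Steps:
X(f) = 2 (X(f) = -10/(-5) = -10*(-⅕) = 2)
-126*(X(7) - 72) = -126*(2 - 72) = -126*(-70) = 8820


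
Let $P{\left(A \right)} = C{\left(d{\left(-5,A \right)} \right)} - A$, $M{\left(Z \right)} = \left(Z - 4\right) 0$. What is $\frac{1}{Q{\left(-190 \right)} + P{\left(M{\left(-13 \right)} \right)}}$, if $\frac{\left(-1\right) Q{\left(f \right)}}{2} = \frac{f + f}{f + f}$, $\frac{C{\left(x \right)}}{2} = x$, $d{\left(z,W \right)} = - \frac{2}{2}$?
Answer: $- \frac{1}{4} \approx -0.25$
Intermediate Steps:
$d{\left(z,W \right)} = -1$ ($d{\left(z,W \right)} = \left(-2\right) \frac{1}{2} = -1$)
$C{\left(x \right)} = 2 x$
$M{\left(Z \right)} = 0$ ($M{\left(Z \right)} = \left(-4 + Z\right) 0 = 0$)
$Q{\left(f \right)} = -2$ ($Q{\left(f \right)} = - 2 \frac{f + f}{f + f} = - 2 \frac{2 f}{2 f} = - 2 \cdot 2 f \frac{1}{2 f} = \left(-2\right) 1 = -2$)
$P{\left(A \right)} = -2 - A$ ($P{\left(A \right)} = 2 \left(-1\right) - A = -2 - A$)
$\frac{1}{Q{\left(-190 \right)} + P{\left(M{\left(-13 \right)} \right)}} = \frac{1}{-2 - 2} = \frac{1}{-4} = - \frac{1}{4}$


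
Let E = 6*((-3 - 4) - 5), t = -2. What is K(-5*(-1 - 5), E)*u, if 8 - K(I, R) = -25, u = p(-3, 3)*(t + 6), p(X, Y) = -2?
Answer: -264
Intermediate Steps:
E = -72 (E = 6*(-7 - 5) = 6*(-12) = -72)
u = -8 (u = -2*(-2 + 6) = -2*4 = -8)
K(I, R) = 33 (K(I, R) = 8 - 1*(-25) = 8 + 25 = 33)
K(-5*(-1 - 5), E)*u = 33*(-8) = -264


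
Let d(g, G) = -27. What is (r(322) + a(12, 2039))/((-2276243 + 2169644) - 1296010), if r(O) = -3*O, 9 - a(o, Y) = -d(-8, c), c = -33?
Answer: 984/1402609 ≈ 0.00070155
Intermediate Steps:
a(o, Y) = -18 (a(o, Y) = 9 - (-1)*(-27) = 9 - 1*27 = 9 - 27 = -18)
(r(322) + a(12, 2039))/((-2276243 + 2169644) - 1296010) = (-3*322 - 18)/((-2276243 + 2169644) - 1296010) = (-966 - 18)/(-106599 - 1296010) = -984/(-1402609) = -984*(-1/1402609) = 984/1402609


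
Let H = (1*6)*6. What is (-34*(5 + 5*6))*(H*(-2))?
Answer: 85680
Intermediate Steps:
H = 36 (H = 6*6 = 36)
(-34*(5 + 5*6))*(H*(-2)) = (-34*(5 + 5*6))*(36*(-2)) = -34*(5 + 30)*(-72) = -34*35*(-72) = -1190*(-72) = 85680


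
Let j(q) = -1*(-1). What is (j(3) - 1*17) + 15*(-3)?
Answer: -61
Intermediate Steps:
j(q) = 1
(j(3) - 1*17) + 15*(-3) = (1 - 1*17) + 15*(-3) = (1 - 17) - 45 = -16 - 45 = -61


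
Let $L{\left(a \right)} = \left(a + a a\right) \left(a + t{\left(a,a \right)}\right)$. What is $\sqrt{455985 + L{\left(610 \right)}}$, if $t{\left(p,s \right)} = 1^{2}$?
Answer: $\sqrt{228181795} \approx 15106.0$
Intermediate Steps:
$t{\left(p,s \right)} = 1$
$L{\left(a \right)} = \left(1 + a\right) \left(a + a^{2}\right)$ ($L{\left(a \right)} = \left(a + a a\right) \left(a + 1\right) = \left(a + a^{2}\right) \left(1 + a\right) = \left(1 + a\right) \left(a + a^{2}\right)$)
$\sqrt{455985 + L{\left(610 \right)}} = \sqrt{455985 + 610 \left(1 + 610^{2} + 2 \cdot 610\right)} = \sqrt{455985 + 610 \left(1 + 372100 + 1220\right)} = \sqrt{455985 + 610 \cdot 373321} = \sqrt{455985 + 227725810} = \sqrt{228181795}$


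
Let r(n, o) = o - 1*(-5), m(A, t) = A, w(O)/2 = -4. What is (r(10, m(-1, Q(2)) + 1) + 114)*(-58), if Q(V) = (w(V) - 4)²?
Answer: -6902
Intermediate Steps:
w(O) = -8 (w(O) = 2*(-4) = -8)
Q(V) = 144 (Q(V) = (-8 - 4)² = (-12)² = 144)
r(n, o) = 5 + o (r(n, o) = o + 5 = 5 + o)
(r(10, m(-1, Q(2)) + 1) + 114)*(-58) = ((5 + (-1 + 1)) + 114)*(-58) = ((5 + 0) + 114)*(-58) = (5 + 114)*(-58) = 119*(-58) = -6902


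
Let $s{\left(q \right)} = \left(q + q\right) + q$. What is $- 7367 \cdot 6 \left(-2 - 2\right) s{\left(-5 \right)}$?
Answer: $-2652120$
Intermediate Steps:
$s{\left(q \right)} = 3 q$ ($s{\left(q \right)} = 2 q + q = 3 q$)
$- 7367 \cdot 6 \left(-2 - 2\right) s{\left(-5 \right)} = - 7367 \cdot 6 \left(-2 - 2\right) 3 \left(-5\right) = - 7367 \cdot 6 \left(-2 - 2\right) \left(-15\right) = - 7367 \cdot 6 \left(-4\right) \left(-15\right) = - 7367 \left(\left(-24\right) \left(-15\right)\right) = \left(-7367\right) 360 = -2652120$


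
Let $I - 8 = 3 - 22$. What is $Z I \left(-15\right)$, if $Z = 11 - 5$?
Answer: $990$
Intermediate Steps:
$Z = 6$ ($Z = 11 - 5 = 6$)
$I = -11$ ($I = 8 + \left(3 - 22\right) = 8 - 19 = -11$)
$Z I \left(-15\right) = 6 \left(-11\right) \left(-15\right) = \left(-66\right) \left(-15\right) = 990$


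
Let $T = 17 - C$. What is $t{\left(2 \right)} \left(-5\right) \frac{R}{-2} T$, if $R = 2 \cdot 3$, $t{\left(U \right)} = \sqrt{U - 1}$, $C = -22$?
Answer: $585$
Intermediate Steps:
$t{\left(U \right)} = \sqrt{-1 + U}$
$R = 6$
$T = 39$ ($T = 17 - -22 = 17 + 22 = 39$)
$t{\left(2 \right)} \left(-5\right) \frac{R}{-2} T = \sqrt{-1 + 2} \left(-5\right) \frac{6}{-2} \cdot 39 = \sqrt{1} \left(-5\right) 6 \left(- \frac{1}{2}\right) 39 = 1 \left(-5\right) \left(-3\right) 39 = \left(-5\right) \left(-3\right) 39 = 15 \cdot 39 = 585$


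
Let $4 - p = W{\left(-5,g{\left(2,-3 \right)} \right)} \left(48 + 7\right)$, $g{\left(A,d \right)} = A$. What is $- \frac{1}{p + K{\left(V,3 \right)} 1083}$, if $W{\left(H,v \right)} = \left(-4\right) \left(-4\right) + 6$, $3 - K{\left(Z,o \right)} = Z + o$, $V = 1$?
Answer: $\frac{1}{2289} \approx 0.00043687$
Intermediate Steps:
$K{\left(Z,o \right)} = 3 - Z - o$ ($K{\left(Z,o \right)} = 3 - \left(Z + o\right) = 3 - Z - o$)
$W{\left(H,v \right)} = 22$ ($W{\left(H,v \right)} = 16 + 6 = 22$)
$p = -1206$ ($p = 4 - 22 \left(48 + 7\right) = 4 - 22 \cdot 55 = 4 - 1210 = -1206$)
$- \frac{1}{p + K{\left(V,3 \right)} 1083} = - \frac{1}{-1206 + \left(3 - 1 - 3\right) 1083} = - \frac{1}{-1206 - 1083} = - \frac{1}{-2289} = \left(-1\right) \left(- \frac{1}{2289}\right) = \frac{1}{2289}$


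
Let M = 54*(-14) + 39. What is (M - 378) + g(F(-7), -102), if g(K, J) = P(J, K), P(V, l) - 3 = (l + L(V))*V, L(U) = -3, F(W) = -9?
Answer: 132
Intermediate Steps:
M = -717 (M = -756 + 39 = -717)
P(V, l) = 3 + V*(-3 + l) (P(V, l) = 3 + (l - 3)*V = 3 + (-3 + l)*V = 3 + V*(-3 + l))
g(K, J) = 3 - 3*J + J*K
(M - 378) + g(F(-7), -102) = (-717 - 378) + (3 - 3*(-102) - 102*(-9)) = -1095 + (3 + 306 + 918) = -1095 + 1227 = 132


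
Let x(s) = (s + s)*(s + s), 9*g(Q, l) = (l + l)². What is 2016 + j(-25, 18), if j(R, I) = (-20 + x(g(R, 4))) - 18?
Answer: 176602/81 ≈ 2180.3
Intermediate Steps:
g(Q, l) = 4*l²/9 (g(Q, l) = (l + l)²/9 = (2*l)²/9 = (4*l²)/9 = 4*l²/9)
x(s) = 4*s² (x(s) = (2*s)*(2*s) = 4*s²)
j(R, I) = 13306/81 (j(R, I) = (-20 + 4*((4/9)*4²)²) - 18 = (-20 + 4*((4/9)*16)²) - 18 = (-20 + 4*(64/9)²) - 18 = (-20 + 4*(4096/81)) - 18 = (-20 + 16384/81) - 18 = 14764/81 - 18 = 13306/81)
2016 + j(-25, 18) = 2016 + 13306/81 = 176602/81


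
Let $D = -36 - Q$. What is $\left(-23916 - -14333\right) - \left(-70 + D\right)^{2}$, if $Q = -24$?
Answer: $-16307$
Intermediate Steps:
$D = -12$ ($D = -36 - -24 = -36 + 24 = -12$)
$\left(-23916 - -14333\right) - \left(-70 + D\right)^{2} = \left(-23916 - -14333\right) - \left(-70 - 12\right)^{2} = \left(-23916 + 14333\right) - \left(-82\right)^{2} = -9583 - 6724 = -16307$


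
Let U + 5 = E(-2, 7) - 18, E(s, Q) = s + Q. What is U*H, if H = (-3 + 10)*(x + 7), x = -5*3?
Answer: 1008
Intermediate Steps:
x = -15
E(s, Q) = Q + s
U = -18 (U = -5 + ((7 - 2) - 18) = -5 + (5 - 18) = -5 - 13 = -18)
H = -56 (H = (-3 + 10)*(-15 + 7) = 7*(-8) = -56)
U*H = -18*(-56) = 1008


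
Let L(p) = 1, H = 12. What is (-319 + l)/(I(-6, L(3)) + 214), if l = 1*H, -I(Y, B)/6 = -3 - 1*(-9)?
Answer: -307/178 ≈ -1.7247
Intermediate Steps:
I(Y, B) = -36 (I(Y, B) = -6*(-3 - 1*(-9)) = -6*(-3 + 9) = -6*6 = -36)
l = 12 (l = 1*12 = 12)
(-319 + l)/(I(-6, L(3)) + 214) = (-319 + 12)/(-36 + 214) = -307/178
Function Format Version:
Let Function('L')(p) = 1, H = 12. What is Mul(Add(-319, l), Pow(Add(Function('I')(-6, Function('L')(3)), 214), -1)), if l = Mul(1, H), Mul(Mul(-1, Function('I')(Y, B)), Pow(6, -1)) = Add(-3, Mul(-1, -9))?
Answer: Rational(-307, 178) ≈ -1.7247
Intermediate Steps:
Function('I')(Y, B) = -36 (Function('I')(Y, B) = Mul(-6, Add(-3, Mul(-1, -9))) = Mul(-6, Add(-3, 9)) = Mul(-6, 6) = -36)
l = 12 (l = Mul(1, 12) = 12)
Mul(Add(-319, l), Pow(Add(Function('I')(-6, Function('L')(3)), 214), -1)) = Mul(Add(-319, 12), Pow(Add(-36, 214), -1)) = Mul(-307, Pow(178, -1)) = Mul(-307, Rational(1, 178)) = Rational(-307, 178)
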